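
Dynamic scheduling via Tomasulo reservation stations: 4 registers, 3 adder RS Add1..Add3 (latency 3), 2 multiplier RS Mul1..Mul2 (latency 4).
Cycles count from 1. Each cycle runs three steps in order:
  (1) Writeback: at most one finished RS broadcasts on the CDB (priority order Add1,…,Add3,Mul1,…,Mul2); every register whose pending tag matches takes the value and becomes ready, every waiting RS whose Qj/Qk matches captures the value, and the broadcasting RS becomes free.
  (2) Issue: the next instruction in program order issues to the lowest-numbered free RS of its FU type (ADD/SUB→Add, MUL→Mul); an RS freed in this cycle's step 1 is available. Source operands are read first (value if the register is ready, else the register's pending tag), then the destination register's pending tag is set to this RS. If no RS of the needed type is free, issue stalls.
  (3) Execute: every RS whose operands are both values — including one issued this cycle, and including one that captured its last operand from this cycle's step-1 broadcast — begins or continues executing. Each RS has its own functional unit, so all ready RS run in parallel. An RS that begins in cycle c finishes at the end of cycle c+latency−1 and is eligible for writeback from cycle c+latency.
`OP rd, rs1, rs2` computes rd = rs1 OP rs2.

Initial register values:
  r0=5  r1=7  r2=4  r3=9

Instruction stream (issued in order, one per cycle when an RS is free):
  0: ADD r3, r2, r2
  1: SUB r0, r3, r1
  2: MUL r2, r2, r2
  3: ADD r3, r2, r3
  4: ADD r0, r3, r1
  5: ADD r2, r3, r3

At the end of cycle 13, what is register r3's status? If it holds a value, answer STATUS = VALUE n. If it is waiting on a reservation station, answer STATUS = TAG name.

STATUS = VALUE 24

  c1: issue ADD r3<-Add1  regs: r0:5,r1:7,r2:4,r3:Add1
  c2: issue SUB r0<-Add2  regs: r0:Add2,r1:7,r2:4,r3:Add1
  c3: issue MUL r2<-Mul1  regs: r0:Add2,r1:7,r2:Mul1,r3:Add1
  c4: CDB Add1=8; issue ADD r3<-Add1  regs: r0:Add2,r1:7,r2:Mul1,r3:Add1
  c5: issue ADD r0<-Add3  regs: r0:Add3,r1:7,r2:Mul1,r3:Add1
  c6: stall  regs: r0:Add3,r1:7,r2:Mul1,r3:Add1
  c7: CDB Add2=1; issue ADD r2<-Add2  regs: r0:Add3,r1:7,r2:Add2,r3:Add1
  c8: CDB Mul1=16  regs: r0:Add3,r1:7,r2:Add2,r3:Add1
  c9: -  regs: r0:Add3,r1:7,r2:Add2,r3:Add1
  c10: -  regs: r0:Add3,r1:7,r2:Add2,r3:Add1
  c11: CDB Add1=24  regs: r0:Add3,r1:7,r2:Add2,r3:24
  c12: -  regs: r0:Add3,r1:7,r2:Add2,r3:24
  c13: -  regs: r0:Add3,r1:7,r2:Add2,r3:24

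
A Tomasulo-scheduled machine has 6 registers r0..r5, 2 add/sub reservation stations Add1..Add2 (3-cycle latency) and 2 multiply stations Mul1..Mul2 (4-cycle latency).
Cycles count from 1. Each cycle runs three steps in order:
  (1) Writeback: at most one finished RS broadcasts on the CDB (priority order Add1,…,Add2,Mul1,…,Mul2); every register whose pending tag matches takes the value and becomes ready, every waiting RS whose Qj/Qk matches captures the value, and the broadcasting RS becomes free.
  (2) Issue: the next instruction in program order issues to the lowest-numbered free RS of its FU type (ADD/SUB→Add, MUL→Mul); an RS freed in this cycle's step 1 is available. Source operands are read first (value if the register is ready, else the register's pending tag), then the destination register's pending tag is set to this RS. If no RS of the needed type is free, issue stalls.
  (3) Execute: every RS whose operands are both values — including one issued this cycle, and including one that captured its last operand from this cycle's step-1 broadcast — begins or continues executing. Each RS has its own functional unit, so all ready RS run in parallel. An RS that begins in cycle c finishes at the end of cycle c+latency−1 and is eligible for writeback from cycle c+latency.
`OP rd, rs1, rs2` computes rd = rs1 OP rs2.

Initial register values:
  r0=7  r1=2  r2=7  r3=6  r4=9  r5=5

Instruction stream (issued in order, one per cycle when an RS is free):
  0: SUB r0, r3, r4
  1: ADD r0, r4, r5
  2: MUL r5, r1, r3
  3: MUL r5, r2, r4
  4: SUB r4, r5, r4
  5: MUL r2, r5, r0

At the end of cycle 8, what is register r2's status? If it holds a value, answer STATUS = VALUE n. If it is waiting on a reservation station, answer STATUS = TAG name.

STATUS = TAG Mul1

  c1: issue SUB r0<-Add1  regs: r0:Add1,r1:2,r2:7,r3:6,r4:9,r5:5
  c2: issue ADD r0<-Add2  regs: r0:Add2,r1:2,r2:7,r3:6,r4:9,r5:5
  c3: issue MUL r5<-Mul1  regs: r0:Add2,r1:2,r2:7,r3:6,r4:9,r5:Mul1
  c4: CDB Add1=-3; issue MUL r5<-Mul2  regs: r0:Add2,r1:2,r2:7,r3:6,r4:9,r5:Mul2
  c5: CDB Add2=14; issue SUB r4<-Add1  regs: r0:14,r1:2,r2:7,r3:6,r4:Add1,r5:Mul2
  c6: stall  regs: r0:14,r1:2,r2:7,r3:6,r4:Add1,r5:Mul2
  c7: CDB Mul1=12; issue MUL r2<-Mul1  regs: r0:14,r1:2,r2:Mul1,r3:6,r4:Add1,r5:Mul2
  c8: CDB Mul2=63  regs: r0:14,r1:2,r2:Mul1,r3:6,r4:Add1,r5:63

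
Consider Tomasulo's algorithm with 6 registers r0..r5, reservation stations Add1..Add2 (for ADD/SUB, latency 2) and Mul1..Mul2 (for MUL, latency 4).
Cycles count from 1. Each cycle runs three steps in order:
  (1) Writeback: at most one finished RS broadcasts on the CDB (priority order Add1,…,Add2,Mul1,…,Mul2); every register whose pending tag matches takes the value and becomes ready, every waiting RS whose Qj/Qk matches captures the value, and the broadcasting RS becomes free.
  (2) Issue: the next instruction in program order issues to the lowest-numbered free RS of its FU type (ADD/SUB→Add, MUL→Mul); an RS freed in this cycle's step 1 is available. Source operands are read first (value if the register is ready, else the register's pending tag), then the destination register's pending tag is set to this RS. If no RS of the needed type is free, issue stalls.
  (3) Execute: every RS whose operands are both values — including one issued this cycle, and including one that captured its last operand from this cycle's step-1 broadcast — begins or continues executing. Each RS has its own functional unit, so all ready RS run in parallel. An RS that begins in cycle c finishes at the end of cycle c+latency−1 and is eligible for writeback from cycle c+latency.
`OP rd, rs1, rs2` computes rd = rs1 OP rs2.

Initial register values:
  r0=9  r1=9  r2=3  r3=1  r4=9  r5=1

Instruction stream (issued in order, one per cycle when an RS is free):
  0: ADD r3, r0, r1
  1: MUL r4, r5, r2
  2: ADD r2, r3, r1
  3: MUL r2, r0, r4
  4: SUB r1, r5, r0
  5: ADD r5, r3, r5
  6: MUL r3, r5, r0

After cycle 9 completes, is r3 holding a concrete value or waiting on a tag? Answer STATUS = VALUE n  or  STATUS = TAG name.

STATUS = TAG Mul1

  c1: issue ADD r3<-Add1  regs: r0:9,r1:9,r2:3,r3:Add1,r4:9,r5:1
  c2: issue MUL r4<-Mul1  regs: r0:9,r1:9,r2:3,r3:Add1,r4:Mul1,r5:1
  c3: CDB Add1=18; issue ADD r2<-Add1  regs: r0:9,r1:9,r2:Add1,r3:18,r4:Mul1,r5:1
  c4: issue MUL r2<-Mul2  regs: r0:9,r1:9,r2:Mul2,r3:18,r4:Mul1,r5:1
  c5: CDB Add1=27; issue SUB r1<-Add1  regs: r0:9,r1:Add1,r2:Mul2,r3:18,r4:Mul1,r5:1
  c6: CDB Mul1=3; issue ADD r5<-Add2  regs: r0:9,r1:Add1,r2:Mul2,r3:18,r4:3,r5:Add2
  c7: CDB Add1=-8; issue MUL r3<-Mul1  regs: r0:9,r1:-8,r2:Mul2,r3:Mul1,r4:3,r5:Add2
  c8: CDB Add2=19  regs: r0:9,r1:-8,r2:Mul2,r3:Mul1,r4:3,r5:19
  c9: -  regs: r0:9,r1:-8,r2:Mul2,r3:Mul1,r4:3,r5:19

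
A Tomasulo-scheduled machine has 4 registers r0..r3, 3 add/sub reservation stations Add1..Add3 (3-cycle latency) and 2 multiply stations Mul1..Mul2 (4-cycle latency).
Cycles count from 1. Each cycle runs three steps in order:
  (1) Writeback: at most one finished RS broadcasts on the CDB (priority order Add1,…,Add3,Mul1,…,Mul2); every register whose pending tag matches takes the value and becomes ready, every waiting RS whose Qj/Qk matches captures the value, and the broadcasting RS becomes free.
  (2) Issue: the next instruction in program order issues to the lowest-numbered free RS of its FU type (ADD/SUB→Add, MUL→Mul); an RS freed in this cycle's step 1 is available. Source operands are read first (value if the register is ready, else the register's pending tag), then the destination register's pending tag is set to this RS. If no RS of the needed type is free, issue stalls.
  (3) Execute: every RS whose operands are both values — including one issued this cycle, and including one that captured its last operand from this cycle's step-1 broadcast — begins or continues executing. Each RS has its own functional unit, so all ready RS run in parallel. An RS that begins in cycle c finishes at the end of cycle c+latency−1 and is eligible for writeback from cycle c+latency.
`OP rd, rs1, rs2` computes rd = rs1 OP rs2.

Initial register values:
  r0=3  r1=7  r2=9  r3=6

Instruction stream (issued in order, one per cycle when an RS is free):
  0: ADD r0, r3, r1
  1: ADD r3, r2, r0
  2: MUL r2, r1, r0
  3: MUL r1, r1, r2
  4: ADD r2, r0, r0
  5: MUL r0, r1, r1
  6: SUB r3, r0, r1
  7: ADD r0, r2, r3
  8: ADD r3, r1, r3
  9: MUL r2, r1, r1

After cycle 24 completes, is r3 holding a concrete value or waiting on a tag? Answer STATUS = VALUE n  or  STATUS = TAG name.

  c1: issue ADD r0<-Add1  regs: r0:Add1,r1:7,r2:9,r3:6
  c2: issue ADD r3<-Add2  regs: r0:Add1,r1:7,r2:9,r3:Add2
  c3: issue MUL r2<-Mul1  regs: r0:Add1,r1:7,r2:Mul1,r3:Add2
  c4: CDB Add1=13; issue MUL r1<-Mul2  regs: r0:13,r1:Mul2,r2:Mul1,r3:Add2
  c5: issue ADD r2<-Add1  regs: r0:13,r1:Mul2,r2:Add1,r3:Add2
  c6: stall  regs: r0:13,r1:Mul2,r2:Add1,r3:Add2
  c7: CDB Add2=22; stall  regs: r0:13,r1:Mul2,r2:Add1,r3:22
  c8: CDB Add1=26; stall  regs: r0:13,r1:Mul2,r2:26,r3:22
  c9: CDB Mul1=91; issue MUL r0<-Mul1  regs: r0:Mul1,r1:Mul2,r2:26,r3:22
  c10: issue SUB r3<-Add1  regs: r0:Mul1,r1:Mul2,r2:26,r3:Add1
  c11: issue ADD r0<-Add2  regs: r0:Add2,r1:Mul2,r2:26,r3:Add1
  c12: issue ADD r3<-Add3  regs: r0:Add2,r1:Mul2,r2:26,r3:Add3
  c13: CDB Mul2=637; issue MUL r2<-Mul2  regs: r0:Add2,r1:637,r2:Mul2,r3:Add3
  c14: -  regs: r0:Add2,r1:637,r2:Mul2,r3:Add3
  c15: -  regs: r0:Add2,r1:637,r2:Mul2,r3:Add3
  c16: -  regs: r0:Add2,r1:637,r2:Mul2,r3:Add3
  c17: CDB Mul1=405769  regs: r0:Add2,r1:637,r2:Mul2,r3:Add3
  c18: CDB Mul2=405769  regs: r0:Add2,r1:637,r2:405769,r3:Add3
  c19: -  regs: r0:Add2,r1:637,r2:405769,r3:Add3
  c20: CDB Add1=405132  regs: r0:Add2,r1:637,r2:405769,r3:Add3
  c21: -  regs: r0:Add2,r1:637,r2:405769,r3:Add3
  c22: -  regs: r0:Add2,r1:637,r2:405769,r3:Add3
  c23: CDB Add2=405158  regs: r0:405158,r1:637,r2:405769,r3:Add3
  c24: CDB Add3=405769  regs: r0:405158,r1:637,r2:405769,r3:405769

STATUS = VALUE 405769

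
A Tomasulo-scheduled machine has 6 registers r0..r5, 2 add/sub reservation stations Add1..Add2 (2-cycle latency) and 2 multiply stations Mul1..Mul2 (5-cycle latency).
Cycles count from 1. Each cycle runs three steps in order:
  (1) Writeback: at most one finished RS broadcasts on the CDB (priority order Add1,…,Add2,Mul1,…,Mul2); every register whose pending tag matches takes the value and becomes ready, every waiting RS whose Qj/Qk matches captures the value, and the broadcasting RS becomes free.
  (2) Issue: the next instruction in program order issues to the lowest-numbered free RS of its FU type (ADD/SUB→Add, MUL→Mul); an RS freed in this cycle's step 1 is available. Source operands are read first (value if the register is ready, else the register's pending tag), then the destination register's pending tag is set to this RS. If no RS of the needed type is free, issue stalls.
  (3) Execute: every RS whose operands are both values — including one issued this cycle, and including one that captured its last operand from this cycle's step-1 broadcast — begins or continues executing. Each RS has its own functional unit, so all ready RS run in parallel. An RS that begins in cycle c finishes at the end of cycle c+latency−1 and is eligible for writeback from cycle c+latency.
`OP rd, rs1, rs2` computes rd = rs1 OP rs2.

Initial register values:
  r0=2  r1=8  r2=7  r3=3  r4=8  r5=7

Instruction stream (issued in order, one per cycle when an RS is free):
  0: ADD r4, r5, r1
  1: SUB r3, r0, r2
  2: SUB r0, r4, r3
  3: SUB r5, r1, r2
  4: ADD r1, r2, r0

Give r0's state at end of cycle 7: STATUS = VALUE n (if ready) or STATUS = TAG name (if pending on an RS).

STATUS = VALUE 20

cycle 1: issue ADD r4<-Add1 // r0:2,r1:8,r2:7,r3:3,r4:Add1,r5:7
cycle 2: issue SUB r3<-Add2 // r0:2,r1:8,r2:7,r3:Add2,r4:Add1,r5:7
cycle 3: CDB Add1=15; issue SUB r0<-Add1 // r0:Add1,r1:8,r2:7,r3:Add2,r4:15,r5:7
cycle 4: CDB Add2=-5; issue SUB r5<-Add2 // r0:Add1,r1:8,r2:7,r3:-5,r4:15,r5:Add2
cycle 5: stall // r0:Add1,r1:8,r2:7,r3:-5,r4:15,r5:Add2
cycle 6: CDB Add1=20; issue ADD r1<-Add1 // r0:20,r1:Add1,r2:7,r3:-5,r4:15,r5:Add2
cycle 7: CDB Add2=1 // r0:20,r1:Add1,r2:7,r3:-5,r4:15,r5:1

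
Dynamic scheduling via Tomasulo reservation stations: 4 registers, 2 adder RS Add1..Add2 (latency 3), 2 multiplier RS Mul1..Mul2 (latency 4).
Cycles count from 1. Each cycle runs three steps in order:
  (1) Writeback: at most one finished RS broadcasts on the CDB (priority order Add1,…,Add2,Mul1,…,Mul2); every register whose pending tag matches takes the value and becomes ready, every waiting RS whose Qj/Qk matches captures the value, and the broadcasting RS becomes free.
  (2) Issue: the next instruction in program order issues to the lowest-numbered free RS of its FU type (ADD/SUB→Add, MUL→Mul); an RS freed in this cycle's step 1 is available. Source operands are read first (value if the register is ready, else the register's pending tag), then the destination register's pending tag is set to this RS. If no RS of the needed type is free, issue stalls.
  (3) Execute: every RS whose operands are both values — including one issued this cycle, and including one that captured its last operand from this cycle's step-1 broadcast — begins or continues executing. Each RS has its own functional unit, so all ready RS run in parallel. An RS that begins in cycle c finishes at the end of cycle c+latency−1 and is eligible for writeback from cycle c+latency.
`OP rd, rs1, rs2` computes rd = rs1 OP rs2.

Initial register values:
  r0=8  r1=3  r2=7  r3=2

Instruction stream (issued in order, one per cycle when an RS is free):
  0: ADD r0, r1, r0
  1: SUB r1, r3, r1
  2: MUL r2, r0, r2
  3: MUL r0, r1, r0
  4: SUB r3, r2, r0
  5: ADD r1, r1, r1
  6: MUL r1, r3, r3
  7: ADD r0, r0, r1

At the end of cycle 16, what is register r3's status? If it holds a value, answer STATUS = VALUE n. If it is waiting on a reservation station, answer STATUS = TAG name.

STATUS = VALUE 88

cycle 1: issue ADD r0<-Add1 // r0:Add1,r1:3,r2:7,r3:2
cycle 2: issue SUB r1<-Add2 // r0:Add1,r1:Add2,r2:7,r3:2
cycle 3: issue MUL r2<-Mul1 // r0:Add1,r1:Add2,r2:Mul1,r3:2
cycle 4: CDB Add1=11; issue MUL r0<-Mul2 // r0:Mul2,r1:Add2,r2:Mul1,r3:2
cycle 5: CDB Add2=-1; issue SUB r3<-Add1 // r0:Mul2,r1:-1,r2:Mul1,r3:Add1
cycle 6: issue ADD r1<-Add2 // r0:Mul2,r1:Add2,r2:Mul1,r3:Add1
cycle 7: stall // r0:Mul2,r1:Add2,r2:Mul1,r3:Add1
cycle 8: CDB Mul1=77; issue MUL r1<-Mul1 // r0:Mul2,r1:Mul1,r2:77,r3:Add1
cycle 9: CDB Add2=-2; issue ADD r0<-Add2 // r0:Add2,r1:Mul1,r2:77,r3:Add1
cycle 10: CDB Mul2=-11 // r0:Add2,r1:Mul1,r2:77,r3:Add1
cycle 11: - // r0:Add2,r1:Mul1,r2:77,r3:Add1
cycle 12: - // r0:Add2,r1:Mul1,r2:77,r3:Add1
cycle 13: CDB Add1=88 // r0:Add2,r1:Mul1,r2:77,r3:88
cycle 14: - // r0:Add2,r1:Mul1,r2:77,r3:88
cycle 15: - // r0:Add2,r1:Mul1,r2:77,r3:88
cycle 16: - // r0:Add2,r1:Mul1,r2:77,r3:88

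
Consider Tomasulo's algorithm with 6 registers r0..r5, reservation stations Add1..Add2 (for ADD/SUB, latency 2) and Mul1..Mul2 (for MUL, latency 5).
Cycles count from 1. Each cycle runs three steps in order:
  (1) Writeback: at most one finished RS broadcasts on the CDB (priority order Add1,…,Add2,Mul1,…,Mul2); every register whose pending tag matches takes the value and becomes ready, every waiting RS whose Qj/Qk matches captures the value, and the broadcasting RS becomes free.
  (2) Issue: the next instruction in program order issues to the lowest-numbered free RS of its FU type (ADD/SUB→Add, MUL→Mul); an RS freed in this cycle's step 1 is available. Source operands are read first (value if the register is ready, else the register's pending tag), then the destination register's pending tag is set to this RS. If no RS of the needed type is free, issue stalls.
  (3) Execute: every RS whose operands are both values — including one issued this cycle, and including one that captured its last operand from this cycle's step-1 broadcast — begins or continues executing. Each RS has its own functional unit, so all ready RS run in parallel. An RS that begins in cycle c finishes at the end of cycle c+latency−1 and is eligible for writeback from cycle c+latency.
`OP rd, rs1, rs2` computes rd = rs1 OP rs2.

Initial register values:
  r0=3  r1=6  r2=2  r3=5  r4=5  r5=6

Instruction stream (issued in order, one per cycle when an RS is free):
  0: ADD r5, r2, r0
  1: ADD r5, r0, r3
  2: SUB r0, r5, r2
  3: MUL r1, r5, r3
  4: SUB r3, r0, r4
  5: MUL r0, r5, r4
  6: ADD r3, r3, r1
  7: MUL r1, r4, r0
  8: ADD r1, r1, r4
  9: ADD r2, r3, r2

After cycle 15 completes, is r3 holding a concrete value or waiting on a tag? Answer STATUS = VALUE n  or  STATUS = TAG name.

STATUS = VALUE 41

  c1: issue ADD r5<-Add1  regs: r0:3,r1:6,r2:2,r3:5,r4:5,r5:Add1
  c2: issue ADD r5<-Add2  regs: r0:3,r1:6,r2:2,r3:5,r4:5,r5:Add2
  c3: CDB Add1=5; issue SUB r0<-Add1  regs: r0:Add1,r1:6,r2:2,r3:5,r4:5,r5:Add2
  c4: CDB Add2=8; issue MUL r1<-Mul1  regs: r0:Add1,r1:Mul1,r2:2,r3:5,r4:5,r5:8
  c5: issue SUB r3<-Add2  regs: r0:Add1,r1:Mul1,r2:2,r3:Add2,r4:5,r5:8
  c6: CDB Add1=6; issue MUL r0<-Mul2  regs: r0:Mul2,r1:Mul1,r2:2,r3:Add2,r4:5,r5:8
  c7: issue ADD r3<-Add1  regs: r0:Mul2,r1:Mul1,r2:2,r3:Add1,r4:5,r5:8
  c8: CDB Add2=1; stall  regs: r0:Mul2,r1:Mul1,r2:2,r3:Add1,r4:5,r5:8
  c9: CDB Mul1=40; issue MUL r1<-Mul1  regs: r0:Mul2,r1:Mul1,r2:2,r3:Add1,r4:5,r5:8
  c10: issue ADD r1<-Add2  regs: r0:Mul2,r1:Add2,r2:2,r3:Add1,r4:5,r5:8
  c11: CDB Add1=41; issue ADD r2<-Add1  regs: r0:Mul2,r1:Add2,r2:Add1,r3:41,r4:5,r5:8
  c12: CDB Mul2=40  regs: r0:40,r1:Add2,r2:Add1,r3:41,r4:5,r5:8
  c13: CDB Add1=43  regs: r0:40,r1:Add2,r2:43,r3:41,r4:5,r5:8
  c14: -  regs: r0:40,r1:Add2,r2:43,r3:41,r4:5,r5:8
  c15: -  regs: r0:40,r1:Add2,r2:43,r3:41,r4:5,r5:8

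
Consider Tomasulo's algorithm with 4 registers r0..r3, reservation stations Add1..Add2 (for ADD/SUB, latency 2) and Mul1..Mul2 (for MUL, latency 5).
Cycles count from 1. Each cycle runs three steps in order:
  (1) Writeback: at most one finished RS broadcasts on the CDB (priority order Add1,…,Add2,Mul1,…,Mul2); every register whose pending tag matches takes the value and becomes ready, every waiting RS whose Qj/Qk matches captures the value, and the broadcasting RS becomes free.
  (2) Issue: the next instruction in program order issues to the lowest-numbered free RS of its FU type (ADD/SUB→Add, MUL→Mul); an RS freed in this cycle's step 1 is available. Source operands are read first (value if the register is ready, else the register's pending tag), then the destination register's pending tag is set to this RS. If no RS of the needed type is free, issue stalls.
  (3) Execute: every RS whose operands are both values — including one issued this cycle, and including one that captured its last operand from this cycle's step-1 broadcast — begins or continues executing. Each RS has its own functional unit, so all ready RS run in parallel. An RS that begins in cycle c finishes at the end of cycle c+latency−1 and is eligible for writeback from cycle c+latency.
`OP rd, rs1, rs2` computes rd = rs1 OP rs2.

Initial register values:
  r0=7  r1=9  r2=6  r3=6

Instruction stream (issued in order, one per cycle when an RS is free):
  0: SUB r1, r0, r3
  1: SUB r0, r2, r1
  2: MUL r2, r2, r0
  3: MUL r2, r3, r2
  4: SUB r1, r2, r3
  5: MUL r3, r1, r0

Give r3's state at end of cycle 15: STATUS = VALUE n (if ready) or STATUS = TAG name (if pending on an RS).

  c1: issue SUB r1<-Add1  regs: r0:7,r1:Add1,r2:6,r3:6
  c2: issue SUB r0<-Add2  regs: r0:Add2,r1:Add1,r2:6,r3:6
  c3: CDB Add1=1; issue MUL r2<-Mul1  regs: r0:Add2,r1:1,r2:Mul1,r3:6
  c4: issue MUL r2<-Mul2  regs: r0:Add2,r1:1,r2:Mul2,r3:6
  c5: CDB Add2=5; issue SUB r1<-Add1  regs: r0:5,r1:Add1,r2:Mul2,r3:6
  c6: stall  regs: r0:5,r1:Add1,r2:Mul2,r3:6
  c7: stall  regs: r0:5,r1:Add1,r2:Mul2,r3:6
  c8: stall  regs: r0:5,r1:Add1,r2:Mul2,r3:6
  c9: stall  regs: r0:5,r1:Add1,r2:Mul2,r3:6
  c10: CDB Mul1=30; issue MUL r3<-Mul1  regs: r0:5,r1:Add1,r2:Mul2,r3:Mul1
  c11: -  regs: r0:5,r1:Add1,r2:Mul2,r3:Mul1
  c12: -  regs: r0:5,r1:Add1,r2:Mul2,r3:Mul1
  c13: -  regs: r0:5,r1:Add1,r2:Mul2,r3:Mul1
  c14: -  regs: r0:5,r1:Add1,r2:Mul2,r3:Mul1
  c15: CDB Mul2=180  regs: r0:5,r1:Add1,r2:180,r3:Mul1

STATUS = TAG Mul1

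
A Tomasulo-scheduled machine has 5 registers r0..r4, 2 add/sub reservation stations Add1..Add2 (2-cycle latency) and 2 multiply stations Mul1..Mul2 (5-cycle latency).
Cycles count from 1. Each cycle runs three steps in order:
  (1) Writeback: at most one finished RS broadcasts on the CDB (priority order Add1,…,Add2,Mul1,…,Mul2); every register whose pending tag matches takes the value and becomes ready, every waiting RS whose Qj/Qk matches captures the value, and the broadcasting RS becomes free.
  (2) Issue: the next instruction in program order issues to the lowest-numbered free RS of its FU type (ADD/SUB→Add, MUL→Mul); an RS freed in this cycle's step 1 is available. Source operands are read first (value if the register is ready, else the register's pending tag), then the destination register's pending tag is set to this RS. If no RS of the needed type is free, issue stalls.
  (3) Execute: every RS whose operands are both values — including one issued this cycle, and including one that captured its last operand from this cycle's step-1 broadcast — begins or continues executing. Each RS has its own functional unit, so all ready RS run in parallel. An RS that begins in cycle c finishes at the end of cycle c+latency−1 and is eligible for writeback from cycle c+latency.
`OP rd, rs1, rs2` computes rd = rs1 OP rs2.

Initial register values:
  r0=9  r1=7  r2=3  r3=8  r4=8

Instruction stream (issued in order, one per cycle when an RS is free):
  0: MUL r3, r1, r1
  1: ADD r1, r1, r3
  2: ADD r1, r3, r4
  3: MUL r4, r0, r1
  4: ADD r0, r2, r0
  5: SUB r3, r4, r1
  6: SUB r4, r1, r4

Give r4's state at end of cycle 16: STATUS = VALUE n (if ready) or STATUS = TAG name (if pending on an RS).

  c1: issue MUL r3<-Mul1  regs: r0:9,r1:7,r2:3,r3:Mul1,r4:8
  c2: issue ADD r1<-Add1  regs: r0:9,r1:Add1,r2:3,r3:Mul1,r4:8
  c3: issue ADD r1<-Add2  regs: r0:9,r1:Add2,r2:3,r3:Mul1,r4:8
  c4: issue MUL r4<-Mul2  regs: r0:9,r1:Add2,r2:3,r3:Mul1,r4:Mul2
  c5: stall  regs: r0:9,r1:Add2,r2:3,r3:Mul1,r4:Mul2
  c6: CDB Mul1=49; stall  regs: r0:9,r1:Add2,r2:3,r3:49,r4:Mul2
  c7: stall  regs: r0:9,r1:Add2,r2:3,r3:49,r4:Mul2
  c8: CDB Add1=56; issue ADD r0<-Add1  regs: r0:Add1,r1:Add2,r2:3,r3:49,r4:Mul2
  c9: CDB Add2=57; issue SUB r3<-Add2  regs: r0:Add1,r1:57,r2:3,r3:Add2,r4:Mul2
  c10: CDB Add1=12; issue SUB r4<-Add1  regs: r0:12,r1:57,r2:3,r3:Add2,r4:Add1
  c11: -  regs: r0:12,r1:57,r2:3,r3:Add2,r4:Add1
  c12: -  regs: r0:12,r1:57,r2:3,r3:Add2,r4:Add1
  c13: -  regs: r0:12,r1:57,r2:3,r3:Add2,r4:Add1
  c14: CDB Mul2=513  regs: r0:12,r1:57,r2:3,r3:Add2,r4:Add1
  c15: -  regs: r0:12,r1:57,r2:3,r3:Add2,r4:Add1
  c16: CDB Add1=-456  regs: r0:12,r1:57,r2:3,r3:Add2,r4:-456

STATUS = VALUE -456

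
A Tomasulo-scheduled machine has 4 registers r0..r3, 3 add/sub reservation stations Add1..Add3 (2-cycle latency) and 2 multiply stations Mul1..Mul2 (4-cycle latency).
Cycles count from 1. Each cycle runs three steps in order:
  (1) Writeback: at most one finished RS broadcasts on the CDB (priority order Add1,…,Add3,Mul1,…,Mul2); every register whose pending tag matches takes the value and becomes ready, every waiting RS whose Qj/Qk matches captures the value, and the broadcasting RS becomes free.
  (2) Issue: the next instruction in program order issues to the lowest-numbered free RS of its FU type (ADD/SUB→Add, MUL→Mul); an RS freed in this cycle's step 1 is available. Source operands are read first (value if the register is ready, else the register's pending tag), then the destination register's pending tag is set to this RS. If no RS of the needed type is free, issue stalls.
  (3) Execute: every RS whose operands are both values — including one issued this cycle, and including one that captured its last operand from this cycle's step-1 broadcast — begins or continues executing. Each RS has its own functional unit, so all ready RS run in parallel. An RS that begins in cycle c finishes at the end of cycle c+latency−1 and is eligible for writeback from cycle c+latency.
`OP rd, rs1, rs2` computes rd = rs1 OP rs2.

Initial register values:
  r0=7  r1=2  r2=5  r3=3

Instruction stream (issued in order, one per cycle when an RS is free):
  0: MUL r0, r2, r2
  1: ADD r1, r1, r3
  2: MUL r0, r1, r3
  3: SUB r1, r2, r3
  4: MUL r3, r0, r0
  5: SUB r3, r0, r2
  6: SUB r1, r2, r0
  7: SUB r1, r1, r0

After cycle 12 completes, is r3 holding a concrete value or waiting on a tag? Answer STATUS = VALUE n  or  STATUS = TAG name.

STATUS = VALUE 10

cycle 1: issue MUL r0<-Mul1 // r0:Mul1,r1:2,r2:5,r3:3
cycle 2: issue ADD r1<-Add1 // r0:Mul1,r1:Add1,r2:5,r3:3
cycle 3: issue MUL r0<-Mul2 // r0:Mul2,r1:Add1,r2:5,r3:3
cycle 4: CDB Add1=5; issue SUB r1<-Add1 // r0:Mul2,r1:Add1,r2:5,r3:3
cycle 5: CDB Mul1=25; issue MUL r3<-Mul1 // r0:Mul2,r1:Add1,r2:5,r3:Mul1
cycle 6: CDB Add1=2; issue SUB r3<-Add1 // r0:Mul2,r1:2,r2:5,r3:Add1
cycle 7: issue SUB r1<-Add2 // r0:Mul2,r1:Add2,r2:5,r3:Add1
cycle 8: CDB Mul2=15; issue SUB r1<-Add3 // r0:15,r1:Add3,r2:5,r3:Add1
cycle 9: - // r0:15,r1:Add3,r2:5,r3:Add1
cycle 10: CDB Add1=10 // r0:15,r1:Add3,r2:5,r3:10
cycle 11: CDB Add2=-10 // r0:15,r1:Add3,r2:5,r3:10
cycle 12: CDB Mul1=225 // r0:15,r1:Add3,r2:5,r3:10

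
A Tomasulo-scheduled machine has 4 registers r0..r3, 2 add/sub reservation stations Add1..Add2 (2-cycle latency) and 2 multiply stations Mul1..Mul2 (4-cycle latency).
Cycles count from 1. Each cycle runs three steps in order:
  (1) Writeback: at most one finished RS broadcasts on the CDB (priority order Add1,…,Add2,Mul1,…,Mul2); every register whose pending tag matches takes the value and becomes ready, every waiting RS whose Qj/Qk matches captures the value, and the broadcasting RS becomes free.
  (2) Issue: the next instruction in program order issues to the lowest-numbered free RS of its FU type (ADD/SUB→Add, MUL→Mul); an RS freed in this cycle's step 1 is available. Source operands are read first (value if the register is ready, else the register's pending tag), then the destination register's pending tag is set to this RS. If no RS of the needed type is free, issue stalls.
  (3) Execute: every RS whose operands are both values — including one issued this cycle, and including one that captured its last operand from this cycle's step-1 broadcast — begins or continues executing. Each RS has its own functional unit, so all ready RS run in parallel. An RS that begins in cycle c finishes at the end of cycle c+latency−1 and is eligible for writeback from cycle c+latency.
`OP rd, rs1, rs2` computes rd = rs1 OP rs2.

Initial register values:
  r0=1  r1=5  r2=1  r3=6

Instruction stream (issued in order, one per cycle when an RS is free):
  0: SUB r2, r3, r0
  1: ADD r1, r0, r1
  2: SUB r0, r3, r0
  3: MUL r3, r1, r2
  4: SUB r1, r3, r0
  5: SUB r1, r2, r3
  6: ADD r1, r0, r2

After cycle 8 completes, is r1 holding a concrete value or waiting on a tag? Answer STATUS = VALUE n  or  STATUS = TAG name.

  c1: issue SUB r2<-Add1  regs: r0:1,r1:5,r2:Add1,r3:6
  c2: issue ADD r1<-Add2  regs: r0:1,r1:Add2,r2:Add1,r3:6
  c3: CDB Add1=5; issue SUB r0<-Add1  regs: r0:Add1,r1:Add2,r2:5,r3:6
  c4: CDB Add2=6; issue MUL r3<-Mul1  regs: r0:Add1,r1:6,r2:5,r3:Mul1
  c5: CDB Add1=5; issue SUB r1<-Add1  regs: r0:5,r1:Add1,r2:5,r3:Mul1
  c6: issue SUB r1<-Add2  regs: r0:5,r1:Add2,r2:5,r3:Mul1
  c7: stall  regs: r0:5,r1:Add2,r2:5,r3:Mul1
  c8: CDB Mul1=30; stall  regs: r0:5,r1:Add2,r2:5,r3:30

STATUS = TAG Add2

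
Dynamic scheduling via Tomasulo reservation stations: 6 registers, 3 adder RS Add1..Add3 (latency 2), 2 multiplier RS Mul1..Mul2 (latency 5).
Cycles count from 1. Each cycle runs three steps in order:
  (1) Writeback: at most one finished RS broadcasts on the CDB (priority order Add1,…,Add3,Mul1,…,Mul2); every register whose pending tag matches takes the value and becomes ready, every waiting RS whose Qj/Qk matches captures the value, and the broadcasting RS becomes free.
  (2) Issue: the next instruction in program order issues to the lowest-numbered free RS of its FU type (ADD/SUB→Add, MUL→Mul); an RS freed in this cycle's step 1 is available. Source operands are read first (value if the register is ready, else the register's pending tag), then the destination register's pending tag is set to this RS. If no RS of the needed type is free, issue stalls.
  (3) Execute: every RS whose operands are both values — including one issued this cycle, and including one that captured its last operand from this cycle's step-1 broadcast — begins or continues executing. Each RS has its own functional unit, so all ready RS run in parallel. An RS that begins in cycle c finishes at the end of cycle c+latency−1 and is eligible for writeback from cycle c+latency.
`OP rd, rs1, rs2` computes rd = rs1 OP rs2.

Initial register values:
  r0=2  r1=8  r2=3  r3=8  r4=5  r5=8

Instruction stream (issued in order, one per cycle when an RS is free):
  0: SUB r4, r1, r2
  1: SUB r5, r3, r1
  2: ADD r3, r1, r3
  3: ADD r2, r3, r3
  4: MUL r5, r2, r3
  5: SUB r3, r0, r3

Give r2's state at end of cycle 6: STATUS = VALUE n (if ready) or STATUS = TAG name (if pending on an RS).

c1: issue SUB r4<-Add1 | r0:2,r1:8,r2:3,r3:8,r4:Add1,r5:8
c2: issue SUB r5<-Add2 | r0:2,r1:8,r2:3,r3:8,r4:Add1,r5:Add2
c3: CDB Add1=5; issue ADD r3<-Add1 | r0:2,r1:8,r2:3,r3:Add1,r4:5,r5:Add2
c4: CDB Add2=0; issue ADD r2<-Add2 | r0:2,r1:8,r2:Add2,r3:Add1,r4:5,r5:0
c5: CDB Add1=16; issue MUL r5<-Mul1 | r0:2,r1:8,r2:Add2,r3:16,r4:5,r5:Mul1
c6: issue SUB r3<-Add1 | r0:2,r1:8,r2:Add2,r3:Add1,r4:5,r5:Mul1

STATUS = TAG Add2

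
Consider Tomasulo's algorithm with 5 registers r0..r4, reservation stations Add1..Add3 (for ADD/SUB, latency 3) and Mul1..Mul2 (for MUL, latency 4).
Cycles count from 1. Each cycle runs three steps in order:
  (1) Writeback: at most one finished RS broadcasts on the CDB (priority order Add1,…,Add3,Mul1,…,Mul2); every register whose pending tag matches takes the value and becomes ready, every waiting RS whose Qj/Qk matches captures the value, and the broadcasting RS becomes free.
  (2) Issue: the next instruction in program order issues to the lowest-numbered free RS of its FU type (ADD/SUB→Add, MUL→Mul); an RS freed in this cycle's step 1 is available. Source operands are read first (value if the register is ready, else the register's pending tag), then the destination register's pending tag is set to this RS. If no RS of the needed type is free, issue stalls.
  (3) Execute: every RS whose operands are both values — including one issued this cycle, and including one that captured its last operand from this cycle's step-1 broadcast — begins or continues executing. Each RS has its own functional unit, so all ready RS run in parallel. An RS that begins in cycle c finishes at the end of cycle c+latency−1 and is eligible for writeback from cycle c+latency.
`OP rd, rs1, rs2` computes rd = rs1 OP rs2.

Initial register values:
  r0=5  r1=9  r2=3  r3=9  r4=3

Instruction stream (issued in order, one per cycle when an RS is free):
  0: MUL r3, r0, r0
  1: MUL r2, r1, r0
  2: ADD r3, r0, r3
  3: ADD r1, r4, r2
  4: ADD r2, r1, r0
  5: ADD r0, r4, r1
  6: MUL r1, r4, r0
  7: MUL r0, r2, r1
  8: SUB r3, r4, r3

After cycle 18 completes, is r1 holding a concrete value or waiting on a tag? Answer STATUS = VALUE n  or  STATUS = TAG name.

c1: issue MUL r3<-Mul1 | r0:5,r1:9,r2:3,r3:Mul1,r4:3
c2: issue MUL r2<-Mul2 | r0:5,r1:9,r2:Mul2,r3:Mul1,r4:3
c3: issue ADD r3<-Add1 | r0:5,r1:9,r2:Mul2,r3:Add1,r4:3
c4: issue ADD r1<-Add2 | r0:5,r1:Add2,r2:Mul2,r3:Add1,r4:3
c5: CDB Mul1=25; issue ADD r2<-Add3 | r0:5,r1:Add2,r2:Add3,r3:Add1,r4:3
c6: CDB Mul2=45; stall | r0:5,r1:Add2,r2:Add3,r3:Add1,r4:3
c7: stall | r0:5,r1:Add2,r2:Add3,r3:Add1,r4:3
c8: CDB Add1=30; issue ADD r0<-Add1 | r0:Add1,r1:Add2,r2:Add3,r3:30,r4:3
c9: CDB Add2=48; issue MUL r1<-Mul1 | r0:Add1,r1:Mul1,r2:Add3,r3:30,r4:3
c10: issue MUL r0<-Mul2 | r0:Mul2,r1:Mul1,r2:Add3,r3:30,r4:3
c11: issue SUB r3<-Add2 | r0:Mul2,r1:Mul1,r2:Add3,r3:Add2,r4:3
c12: CDB Add1=51 | r0:Mul2,r1:Mul1,r2:Add3,r3:Add2,r4:3
c13: CDB Add3=53 | r0:Mul2,r1:Mul1,r2:53,r3:Add2,r4:3
c14: CDB Add2=-27 | r0:Mul2,r1:Mul1,r2:53,r3:-27,r4:3
c15: - | r0:Mul2,r1:Mul1,r2:53,r3:-27,r4:3
c16: CDB Mul1=153 | r0:Mul2,r1:153,r2:53,r3:-27,r4:3
c17: - | r0:Mul2,r1:153,r2:53,r3:-27,r4:3
c18: - | r0:Mul2,r1:153,r2:53,r3:-27,r4:3

STATUS = VALUE 153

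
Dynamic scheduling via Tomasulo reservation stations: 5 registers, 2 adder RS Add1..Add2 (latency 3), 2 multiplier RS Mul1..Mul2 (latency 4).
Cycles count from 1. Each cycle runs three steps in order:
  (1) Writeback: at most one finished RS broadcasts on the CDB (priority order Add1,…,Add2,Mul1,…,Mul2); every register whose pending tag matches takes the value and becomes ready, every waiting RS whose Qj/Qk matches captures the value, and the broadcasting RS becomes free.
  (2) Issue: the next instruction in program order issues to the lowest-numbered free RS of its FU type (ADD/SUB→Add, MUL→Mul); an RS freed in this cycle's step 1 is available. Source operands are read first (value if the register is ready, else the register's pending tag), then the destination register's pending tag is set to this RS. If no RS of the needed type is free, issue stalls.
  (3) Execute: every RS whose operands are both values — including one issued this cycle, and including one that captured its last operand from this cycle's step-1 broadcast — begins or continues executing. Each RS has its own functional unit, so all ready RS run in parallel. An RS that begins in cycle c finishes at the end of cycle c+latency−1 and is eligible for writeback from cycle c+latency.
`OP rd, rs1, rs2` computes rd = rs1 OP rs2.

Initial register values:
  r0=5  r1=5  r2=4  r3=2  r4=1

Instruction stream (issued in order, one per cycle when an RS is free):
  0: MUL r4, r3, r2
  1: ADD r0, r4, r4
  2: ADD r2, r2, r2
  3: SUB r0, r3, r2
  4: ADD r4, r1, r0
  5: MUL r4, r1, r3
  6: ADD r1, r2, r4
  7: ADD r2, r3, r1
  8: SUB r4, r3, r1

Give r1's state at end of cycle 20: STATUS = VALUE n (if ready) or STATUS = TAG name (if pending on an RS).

STATUS = VALUE 18

c1: issue MUL r4<-Mul1 | r0:5,r1:5,r2:4,r3:2,r4:Mul1
c2: issue ADD r0<-Add1 | r0:Add1,r1:5,r2:4,r3:2,r4:Mul1
c3: issue ADD r2<-Add2 | r0:Add1,r1:5,r2:Add2,r3:2,r4:Mul1
c4: stall | r0:Add1,r1:5,r2:Add2,r3:2,r4:Mul1
c5: CDB Mul1=8; stall | r0:Add1,r1:5,r2:Add2,r3:2,r4:8
c6: CDB Add2=8; issue SUB r0<-Add2 | r0:Add2,r1:5,r2:8,r3:2,r4:8
c7: stall | r0:Add2,r1:5,r2:8,r3:2,r4:8
c8: CDB Add1=16; issue ADD r4<-Add1 | r0:Add2,r1:5,r2:8,r3:2,r4:Add1
c9: CDB Add2=-6; issue MUL r4<-Mul1 | r0:-6,r1:5,r2:8,r3:2,r4:Mul1
c10: issue ADD r1<-Add2 | r0:-6,r1:Add2,r2:8,r3:2,r4:Mul1
c11: stall | r0:-6,r1:Add2,r2:8,r3:2,r4:Mul1
c12: CDB Add1=-1; issue ADD r2<-Add1 | r0:-6,r1:Add2,r2:Add1,r3:2,r4:Mul1
c13: CDB Mul1=10; stall | r0:-6,r1:Add2,r2:Add1,r3:2,r4:10
c14: stall | r0:-6,r1:Add2,r2:Add1,r3:2,r4:10
c15: stall | r0:-6,r1:Add2,r2:Add1,r3:2,r4:10
c16: CDB Add2=18; issue SUB r4<-Add2 | r0:-6,r1:18,r2:Add1,r3:2,r4:Add2
c17: - | r0:-6,r1:18,r2:Add1,r3:2,r4:Add2
c18: - | r0:-6,r1:18,r2:Add1,r3:2,r4:Add2
c19: CDB Add1=20 | r0:-6,r1:18,r2:20,r3:2,r4:Add2
c20: CDB Add2=-16 | r0:-6,r1:18,r2:20,r3:2,r4:-16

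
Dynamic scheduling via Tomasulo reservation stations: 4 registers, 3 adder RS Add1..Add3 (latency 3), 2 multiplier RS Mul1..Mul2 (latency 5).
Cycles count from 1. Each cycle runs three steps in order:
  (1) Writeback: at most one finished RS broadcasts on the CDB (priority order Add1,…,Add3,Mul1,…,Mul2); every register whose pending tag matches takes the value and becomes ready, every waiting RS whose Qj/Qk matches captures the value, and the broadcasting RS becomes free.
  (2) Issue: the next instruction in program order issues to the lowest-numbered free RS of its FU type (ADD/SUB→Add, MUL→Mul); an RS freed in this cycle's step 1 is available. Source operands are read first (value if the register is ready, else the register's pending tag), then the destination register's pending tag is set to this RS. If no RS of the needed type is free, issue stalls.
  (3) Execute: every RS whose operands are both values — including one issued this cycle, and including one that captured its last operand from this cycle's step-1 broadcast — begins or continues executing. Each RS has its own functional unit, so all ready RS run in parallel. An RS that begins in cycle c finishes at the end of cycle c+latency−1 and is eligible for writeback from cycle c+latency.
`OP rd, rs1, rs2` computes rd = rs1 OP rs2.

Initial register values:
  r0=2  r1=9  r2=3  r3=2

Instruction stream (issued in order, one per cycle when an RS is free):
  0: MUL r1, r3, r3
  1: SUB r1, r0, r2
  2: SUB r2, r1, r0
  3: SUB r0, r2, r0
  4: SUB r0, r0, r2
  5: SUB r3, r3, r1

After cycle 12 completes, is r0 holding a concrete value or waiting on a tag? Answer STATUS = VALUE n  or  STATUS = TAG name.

STATUS = TAG Add1

cycle 1: issue MUL r1<-Mul1 // r0:2,r1:Mul1,r2:3,r3:2
cycle 2: issue SUB r1<-Add1 // r0:2,r1:Add1,r2:3,r3:2
cycle 3: issue SUB r2<-Add2 // r0:2,r1:Add1,r2:Add2,r3:2
cycle 4: issue SUB r0<-Add3 // r0:Add3,r1:Add1,r2:Add2,r3:2
cycle 5: CDB Add1=-1; issue SUB r0<-Add1 // r0:Add1,r1:-1,r2:Add2,r3:2
cycle 6: CDB Mul1=4; stall // r0:Add1,r1:-1,r2:Add2,r3:2
cycle 7: stall // r0:Add1,r1:-1,r2:Add2,r3:2
cycle 8: CDB Add2=-3; issue SUB r3<-Add2 // r0:Add1,r1:-1,r2:-3,r3:Add2
cycle 9: - // r0:Add1,r1:-1,r2:-3,r3:Add2
cycle 10: - // r0:Add1,r1:-1,r2:-3,r3:Add2
cycle 11: CDB Add2=3 // r0:Add1,r1:-1,r2:-3,r3:3
cycle 12: CDB Add3=-5 // r0:Add1,r1:-1,r2:-3,r3:3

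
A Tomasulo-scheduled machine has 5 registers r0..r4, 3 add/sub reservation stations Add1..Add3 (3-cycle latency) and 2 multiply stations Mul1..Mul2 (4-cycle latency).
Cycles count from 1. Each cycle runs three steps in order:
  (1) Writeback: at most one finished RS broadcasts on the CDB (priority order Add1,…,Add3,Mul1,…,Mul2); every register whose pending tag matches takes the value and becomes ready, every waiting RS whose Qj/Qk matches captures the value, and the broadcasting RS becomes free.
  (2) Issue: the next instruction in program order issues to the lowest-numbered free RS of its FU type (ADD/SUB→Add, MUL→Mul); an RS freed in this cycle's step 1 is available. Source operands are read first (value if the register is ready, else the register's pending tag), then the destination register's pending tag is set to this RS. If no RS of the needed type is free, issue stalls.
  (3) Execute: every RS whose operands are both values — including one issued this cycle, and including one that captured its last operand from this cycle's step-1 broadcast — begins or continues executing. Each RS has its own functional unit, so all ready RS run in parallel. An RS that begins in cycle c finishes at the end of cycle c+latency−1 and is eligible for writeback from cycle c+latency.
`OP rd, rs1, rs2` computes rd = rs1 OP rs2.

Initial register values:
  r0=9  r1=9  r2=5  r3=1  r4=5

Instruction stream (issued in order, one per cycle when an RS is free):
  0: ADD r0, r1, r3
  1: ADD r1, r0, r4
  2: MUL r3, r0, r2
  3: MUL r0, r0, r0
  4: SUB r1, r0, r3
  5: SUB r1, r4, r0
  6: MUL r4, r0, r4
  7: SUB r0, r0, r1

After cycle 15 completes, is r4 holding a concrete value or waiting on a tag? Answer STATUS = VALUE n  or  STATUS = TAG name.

STATUS = VALUE 500

cycle 1: issue ADD r0<-Add1 // r0:Add1,r1:9,r2:5,r3:1,r4:5
cycle 2: issue ADD r1<-Add2 // r0:Add1,r1:Add2,r2:5,r3:1,r4:5
cycle 3: issue MUL r3<-Mul1 // r0:Add1,r1:Add2,r2:5,r3:Mul1,r4:5
cycle 4: CDB Add1=10; issue MUL r0<-Mul2 // r0:Mul2,r1:Add2,r2:5,r3:Mul1,r4:5
cycle 5: issue SUB r1<-Add1 // r0:Mul2,r1:Add1,r2:5,r3:Mul1,r4:5
cycle 6: issue SUB r1<-Add3 // r0:Mul2,r1:Add3,r2:5,r3:Mul1,r4:5
cycle 7: CDB Add2=15; stall // r0:Mul2,r1:Add3,r2:5,r3:Mul1,r4:5
cycle 8: CDB Mul1=50; issue MUL r4<-Mul1 // r0:Mul2,r1:Add3,r2:5,r3:50,r4:Mul1
cycle 9: CDB Mul2=100; issue SUB r0<-Add2 // r0:Add2,r1:Add3,r2:5,r3:50,r4:Mul1
cycle 10: - // r0:Add2,r1:Add3,r2:5,r3:50,r4:Mul1
cycle 11: - // r0:Add2,r1:Add3,r2:5,r3:50,r4:Mul1
cycle 12: CDB Add1=50 // r0:Add2,r1:Add3,r2:5,r3:50,r4:Mul1
cycle 13: CDB Add3=-95 // r0:Add2,r1:-95,r2:5,r3:50,r4:Mul1
cycle 14: CDB Mul1=500 // r0:Add2,r1:-95,r2:5,r3:50,r4:500
cycle 15: - // r0:Add2,r1:-95,r2:5,r3:50,r4:500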